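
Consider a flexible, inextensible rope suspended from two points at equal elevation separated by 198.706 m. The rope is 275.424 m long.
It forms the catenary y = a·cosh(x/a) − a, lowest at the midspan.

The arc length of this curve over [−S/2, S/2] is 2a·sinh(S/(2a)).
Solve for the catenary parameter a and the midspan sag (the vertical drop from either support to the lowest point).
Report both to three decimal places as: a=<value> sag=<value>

seed: a₀ = √(S³/(24(L−S))) = √(198.706³/(24·76.718)) = 65.277305
iter 1: u=1.522014  f(a)=+9.392e+00  f'(a)=-2.942e+00  a ← 65.277305 − (+9.392e+00/-2.942e+00) = 68.469683
iter 2: u=1.451051  f(a)=+7.329e-01  f'(a)=-2.499e+00  a ← 68.469683 − (+7.329e-01/-2.499e+00) = 68.762952
iter 3: u=1.444862  f(a)=+5.299e-03  f'(a)=-2.463e+00  a ← 68.762952 − (+5.299e-03/-2.463e+00) = 68.765103
iter 4: u=1.444817  f(a)=+2.813e-07  f'(a)=-2.463e+00  a ← 68.765103 − (+2.813e-07/-2.463e+00) = 68.765103
iter 5: u=1.444817  f(a)=-5.684e-14  f'(a)=-2.463e+00  a ← 68.765103 − (-5.684e-14/-2.463e+00) = 68.765103
converged: |Δa| < 1e-12 after 5 iterations
sag = a·(cosh(S/(2a)) − 1) = 68.765103·(cosh(1.444817) − 1) = 85.160965
T_max/T_min = cosh(S/(2a)) = 2.238433

a=68.765 sag=85.161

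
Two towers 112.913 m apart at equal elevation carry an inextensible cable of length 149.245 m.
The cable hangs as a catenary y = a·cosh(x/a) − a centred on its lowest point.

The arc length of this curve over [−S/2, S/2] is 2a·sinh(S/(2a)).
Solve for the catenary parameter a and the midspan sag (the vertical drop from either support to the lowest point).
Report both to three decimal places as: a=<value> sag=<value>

a=42.463 sag=43.395

seed: a₀ = √(S³/(24(L−S))) = √(112.913³/(24·36.332)) = 40.631761
iter 1: u=1.389467  f(a)=+3.673e+00  f'(a)=-2.158e+00  a ← 40.631761 − (+3.673e+00/-2.158e+00) = 42.333465
iter 2: u=1.333614  f(a)=+2.433e-01  f'(a)=-1.881e+00  a ← 42.333465 − (+2.433e-01/-1.881e+00) = 42.462833
iter 3: u=1.329551  f(a)=+1.236e-03  f'(a)=-1.862e+00  a ← 42.462833 − (+1.236e-03/-1.862e+00) = 42.463497
iter 4: u=1.329530  f(a)=+3.223e-08  f'(a)=-1.862e+00  a ← 42.463497 − (+3.223e-08/-1.862e+00) = 42.463497
iter 5: u=1.329530  f(a)=-2.842e-14  f'(a)=-1.862e+00  a ← 42.463497 − (-2.842e-14/-1.862e+00) = 42.463497
converged: |Δa| < 1e-12 after 5 iterations
sag = a·(cosh(S/(2a)) − 1) = 42.463497·(cosh(1.329530) − 1) = 43.394910
T_max/T_min = cosh(S/(2a)) = 2.021934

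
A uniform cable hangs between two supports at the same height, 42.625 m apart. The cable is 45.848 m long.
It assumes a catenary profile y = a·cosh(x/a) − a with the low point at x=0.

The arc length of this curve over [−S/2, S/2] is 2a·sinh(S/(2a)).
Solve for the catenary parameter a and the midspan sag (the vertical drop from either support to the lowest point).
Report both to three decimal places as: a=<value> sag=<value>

seed: a₀ = √(S³/(24(L−S))) = √(42.625³/(24·3.223)) = 31.641773
iter 1: u=0.673556  f(a)=+7.390e-02  f'(a)=-2.131e-01  a ← 31.641773 − (+7.390e-02/-2.131e-01) = 31.988563
iter 2: u=0.666254  f(a)=+1.233e-03  f'(a)=-2.061e-01  a ← 31.988563 − (+1.233e-03/-2.061e-01) = 31.994545
iter 3: u=0.666129  f(a)=+3.557e-07  f'(a)=-2.059e-01  a ← 31.994545 − (+3.557e-07/-2.059e-01) = 31.994547
iter 4: u=0.666129  f(a)=+2.132e-14  f'(a)=-2.059e-01  a ← 31.994547 − (+2.132e-14/-2.059e-01) = 31.994547
converged: |Δa| < 1e-12 after 4 iterations
sag = a·(cosh(S/(2a)) − 1) = 31.994547·(cosh(0.666129) − 1) = 7.364833
T_max/T_min = cosh(S/(2a)) = 1.230190

a=31.995 sag=7.365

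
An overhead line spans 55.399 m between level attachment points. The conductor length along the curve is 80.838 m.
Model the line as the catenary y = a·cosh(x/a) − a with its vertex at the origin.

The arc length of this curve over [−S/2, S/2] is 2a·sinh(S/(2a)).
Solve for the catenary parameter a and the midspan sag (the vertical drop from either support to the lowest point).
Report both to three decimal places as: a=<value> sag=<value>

seed: a₀ = √(S³/(24(L−S))) = √(55.399³/(24·25.439)) = 16.687729
iter 1: u=1.659872  f(a)=+3.743e+00  f'(a)=-3.976e+00  a ← 16.687729 − (+3.743e+00/-3.976e+00) = 17.629255
iter 2: u=1.571223  f(a)=+3.402e-01  f'(a)=-3.283e+00  a ← 17.629255 − (+3.402e-01/-3.283e+00) = 17.732861
iter 3: u=1.562043  f(a)=+3.429e-03  f'(a)=-3.217e+00  a ← 17.732861 − (+3.429e-03/-3.217e+00) = 17.733927
iter 4: u=1.561950  f(a)=+3.563e-07  f'(a)=-3.217e+00  a ← 17.733927 − (+3.563e-07/-3.217e+00) = 17.733927
iter 5: u=1.561950  f(a)=+1.421e-14  f'(a)=-3.217e+00  a ← 17.733927 − (+1.421e-14/-3.217e+00) = 17.733927
converged: |Δa| < 1e-12 after 5 iterations
sag = a·(cosh(S/(2a)) − 1) = 17.733927·(cosh(1.561950) − 1) = 26.404353
T_max/T_min = cosh(S/(2a)) = 2.488917

a=17.734 sag=26.404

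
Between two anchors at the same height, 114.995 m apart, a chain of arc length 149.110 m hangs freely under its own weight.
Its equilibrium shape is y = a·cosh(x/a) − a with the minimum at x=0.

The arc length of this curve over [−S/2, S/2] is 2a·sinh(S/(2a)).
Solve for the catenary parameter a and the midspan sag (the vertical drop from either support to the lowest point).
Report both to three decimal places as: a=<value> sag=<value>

a=44.896 sag=42.133

seed: a₀ = √(S³/(24(L−S))) = √(114.995³/(24·34.115)) = 43.096314
iter 1: u=1.334163  f(a)=+3.168e+00  f'(a)=-1.884e+00  a ← 43.096314 − (+3.168e+00/-1.884e+00) = 44.778337
iter 2: u=1.284047  f(a)=+1.949e-01  f'(a)=-1.658e+00  a ← 44.778337 − (+1.949e-01/-1.658e+00) = 44.895883
iter 3: u=1.280685  f(a)=+8.448e-04  f'(a)=-1.644e+00  a ← 44.895883 − (+8.448e-04/-1.644e+00) = 44.896396
iter 4: u=1.280671  f(a)=+1.602e-08  f'(a)=-1.644e+00  a ← 44.896396 − (+1.602e-08/-1.644e+00) = 44.896396
iter 5: u=1.280671  f(a)=-2.842e-14  f'(a)=-1.644e+00  a ← 44.896396 − (-2.842e-14/-1.644e+00) = 44.896396
converged: |Δa| < 1e-12 after 5 iterations
sag = a·(cosh(S/(2a)) − 1) = 44.896396·(cosh(1.280671) − 1) = 42.133107
T_max/T_min = cosh(S/(2a)) = 1.938452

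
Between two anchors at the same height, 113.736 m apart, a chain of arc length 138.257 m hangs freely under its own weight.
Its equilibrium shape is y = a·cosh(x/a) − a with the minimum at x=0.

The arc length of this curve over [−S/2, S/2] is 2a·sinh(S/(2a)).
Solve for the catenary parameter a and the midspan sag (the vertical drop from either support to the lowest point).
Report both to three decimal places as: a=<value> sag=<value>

a=51.543 sag=34.686

seed: a₀ = √(S³/(24(L−S))) = √(113.736³/(24·24.521)) = 50.000255
iter 1: u=1.137354  f(a)=+1.636e+00  f'(a)=-1.114e+00  a ← 50.000255 − (+1.636e+00/-1.114e+00) = 51.468960
iter 2: u=1.104899  f(a)=+7.484e-02  f'(a)=-1.014e+00  a ← 51.468960 − (+7.484e-02/-1.014e+00) = 51.542772
iter 3: u=1.103317  f(a)=+1.733e-04  f'(a)=-1.009e+00  a ← 51.542772 − (+1.733e-04/-1.009e+00) = 51.542944
iter 4: u=1.103313  f(a)=+9.340e-10  f'(a)=-1.009e+00  a ← 51.542944 − (+9.340e-10/-1.009e+00) = 51.542944
iter 5: u=1.103313  f(a)=-2.842e-14  f'(a)=-1.009e+00  a ← 51.542944 − (-2.842e-14/-1.009e+00) = 51.542944
converged: |Δa| < 1e-12 after 5 iterations
sag = a·(cosh(S/(2a)) − 1) = 51.542944·(cosh(1.103313) − 1) = 34.685964
T_max/T_min = cosh(S/(2a)) = 1.672953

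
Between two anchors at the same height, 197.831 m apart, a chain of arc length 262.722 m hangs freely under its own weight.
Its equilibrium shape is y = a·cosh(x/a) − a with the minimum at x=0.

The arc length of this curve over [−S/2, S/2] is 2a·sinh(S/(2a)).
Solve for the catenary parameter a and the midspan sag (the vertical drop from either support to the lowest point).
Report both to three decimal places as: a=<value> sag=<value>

a=73.745 sag=76.900

seed: a₀ = √(S³/(24(L−S))) = √(197.831³/(24·64.891)) = 70.508855
iter 1: u=1.402881  f(a)=+6.693e+00  f'(a)=-2.229e+00  a ← 70.508855 − (+6.693e+00/-2.229e+00) = 73.511153
iter 2: u=1.345585  f(a)=+4.512e-01  f'(a)=-1.938e+00  a ← 73.511153 − (+4.512e-01/-1.938e+00) = 73.743991
iter 3: u=1.341336  f(a)=+2.379e-03  f'(a)=-1.918e+00  a ← 73.743991 − (+2.379e-03/-1.918e+00) = 73.745232
iter 4: u=1.341314  f(a)=+6.688e-08  f'(a)=-1.917e+00  a ← 73.745232 − (+6.688e-08/-1.917e+00) = 73.745232
iter 5: u=1.341314  f(a)=+5.684e-14  f'(a)=-1.917e+00  a ← 73.745232 − (+5.684e-14/-1.917e+00) = 73.745232
converged: |Δa| < 1e-12 after 5 iterations
sag = a·(cosh(S/(2a)) − 1) = 73.745232·(cosh(1.341314) − 1) = 76.900284
T_max/T_min = cosh(S/(2a)) = 2.042783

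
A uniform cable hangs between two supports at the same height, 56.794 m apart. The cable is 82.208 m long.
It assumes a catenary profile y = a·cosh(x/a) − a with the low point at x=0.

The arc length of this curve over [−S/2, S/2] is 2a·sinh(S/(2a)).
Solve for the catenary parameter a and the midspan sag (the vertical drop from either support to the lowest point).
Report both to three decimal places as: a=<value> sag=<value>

a=18.392 sag=26.639

seed: a₀ = √(S³/(24(L−S))) = √(56.794³/(24·25.414)) = 17.330518
iter 1: u=1.638555  f(a)=+3.638e+00  f'(a)=-3.800e+00  a ← 17.330518 − (+3.638e+00/-3.800e+00) = 18.287991
iter 2: u=1.552768  f(a)=+3.233e-01  f'(a)=-3.152e+00  a ← 18.287991 − (+3.233e-01/-3.152e+00) = 18.390552
iter 3: u=1.544108  f(a)=+3.102e-03  f'(a)=-3.092e+00  a ← 18.390552 − (+3.102e-03/-3.092e+00) = 18.391555
iter 4: u=1.544024  f(a)=+2.917e-07  f'(a)=-3.091e+00  a ← 18.391555 − (+2.917e-07/-3.091e+00) = 18.391555
iter 5: u=1.544024  f(a)=+1.421e-14  f'(a)=-3.091e+00  a ← 18.391555 − (+1.421e-14/-3.091e+00) = 18.391555
converged: |Δa| < 1e-12 after 5 iterations
sag = a·(cosh(S/(2a)) − 1) = 18.391555·(cosh(1.544024) − 1) = 26.639413
T_max/T_min = cosh(S/(2a)) = 2.448459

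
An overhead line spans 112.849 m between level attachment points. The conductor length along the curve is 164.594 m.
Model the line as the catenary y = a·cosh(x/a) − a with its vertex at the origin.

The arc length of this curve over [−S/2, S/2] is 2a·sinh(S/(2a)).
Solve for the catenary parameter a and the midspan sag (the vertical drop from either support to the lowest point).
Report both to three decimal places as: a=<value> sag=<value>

seed: a₀ = √(S³/(24(L−S))) = √(112.849³/(24·51.745)) = 34.017842
iter 1: u=1.658674  f(a)=+7.603e+00  f'(a)=-3.966e+00  a ← 34.017842 − (+7.603e+00/-3.966e+00) = 35.934892
iter 2: u=1.570187  f(a)=+6.900e-01  f'(a)=-3.276e+00  a ← 35.934892 − (+6.900e-01/-3.276e+00) = 36.145527
iter 3: u=1.561037  f(a)=+6.937e-03  f'(a)=-3.210e+00  a ← 36.145527 − (+6.937e-03/-3.210e+00) = 36.147688
iter 4: u=1.560944  f(a)=+7.166e-07  f'(a)=-3.210e+00  a ← 36.147688 − (+7.166e-07/-3.210e+00) = 36.147688
iter 5: u=1.560944  f(a)=+2.842e-14  f'(a)=-3.210e+00  a ← 36.147688 − (+2.842e-14/-3.210e+00) = 36.147688
converged: |Δa| < 1e-12 after 5 iterations
sag = a·(cosh(S/(2a)) − 1) = 36.147688·(cosh(1.560944) − 1) = 53.738081
T_max/T_min = cosh(S/(2a)) = 2.486626

a=36.148 sag=53.738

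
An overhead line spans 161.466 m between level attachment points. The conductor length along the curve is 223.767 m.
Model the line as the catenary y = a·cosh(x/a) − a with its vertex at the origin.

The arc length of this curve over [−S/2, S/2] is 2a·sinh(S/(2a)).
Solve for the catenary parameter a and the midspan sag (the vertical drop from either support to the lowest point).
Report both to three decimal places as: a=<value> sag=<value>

seed: a₀ = √(S³/(24(L−S))) = √(161.466³/(24·62.301)) = 53.060153
iter 1: u=1.521537  f(a)=+7.622e+00  f'(a)=-2.939e+00  a ← 53.060153 − (+7.622e+00/-2.939e+00) = 55.653690
iter 2: u=1.450632  f(a)=+5.945e-01  f'(a)=-2.497e+00  a ← 55.653690 − (+5.945e-01/-2.497e+00) = 55.891791
iter 3: u=1.444452  f(a)=+4.293e-03  f'(a)=-2.461e+00  a ← 55.891791 − (+4.293e-03/-2.461e+00) = 55.893535
iter 4: u=1.444407  f(a)=+2.274e-07  f'(a)=-2.461e+00  a ← 55.893535 − (+2.274e-07/-2.461e+00) = 55.893535
iter 5: u=1.444407  f(a)=+5.684e-14  f'(a)=-2.461e+00  a ← 55.893535 − (+5.684e-14/-2.461e+00) = 55.893535
converged: |Δa| < 1e-12 after 5 iterations
sag = a·(cosh(S/(2a)) − 1) = 55.893535·(cosh(1.444407) − 1) = 69.174466
T_max/T_min = cosh(S/(2a)) = 2.237611

a=55.894 sag=69.174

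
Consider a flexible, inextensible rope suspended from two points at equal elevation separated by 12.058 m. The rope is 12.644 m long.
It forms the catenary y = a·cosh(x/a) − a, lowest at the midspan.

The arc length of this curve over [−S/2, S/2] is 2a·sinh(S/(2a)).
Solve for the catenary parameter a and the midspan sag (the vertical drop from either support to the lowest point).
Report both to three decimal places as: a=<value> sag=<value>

a=11.245 sag=1.655

seed: a₀ = √(S³/(24(L−S))) = √(12.058³/(24·0.586)) = 11.164994
iter 1: u=0.539991  f(a)=+8.603e-03  f'(a)=-1.081e-01  a ← 11.164994 − (+8.603e-03/-1.081e-01) = 11.244606
iter 2: u=0.536168  f(a)=+9.289e-05  f'(a)=-1.057e-01  a ← 11.244606 − (+9.289e-05/-1.057e-01) = 11.245484
iter 3: u=0.536126  f(a)=+1.109e-08  f'(a)=-1.057e-01  a ← 11.245484 − (+1.109e-08/-1.057e-01) = 11.245484
iter 4: u=0.536126  f(a)=+1.776e-15  f'(a)=-1.057e-01  a ← 11.245484 − (+1.776e-15/-1.057e-01) = 11.245484
converged: |Δa| < 1e-12 after 4 iterations
sag = a·(cosh(S/(2a)) − 1) = 11.245484·(cosh(0.536126) − 1) = 1.655237
T_max/T_min = cosh(S/(2a)) = 1.147191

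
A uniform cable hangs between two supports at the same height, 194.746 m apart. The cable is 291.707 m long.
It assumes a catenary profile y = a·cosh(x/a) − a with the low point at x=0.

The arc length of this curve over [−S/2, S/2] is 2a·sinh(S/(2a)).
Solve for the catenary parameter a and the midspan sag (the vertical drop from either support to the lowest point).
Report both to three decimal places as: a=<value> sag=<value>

seed: a₀ = √(S³/(24(L−S))) = √(194.746³/(24·96.961)) = 56.337641
iter 1: u=1.728383  f(a)=+1.556e+01  f'(a)=-4.586e+00  a ← 56.337641 − (+1.556e+01/-4.586e+00) = 59.729547
iter 2: u=1.630232  f(a)=+1.516e+00  f'(a)=-3.733e+00  a ← 59.729547 − (+1.516e+00/-3.733e+00) = 60.135616
iter 3: u=1.619223  f(a)=+1.782e-02  f'(a)=-3.645e+00  a ← 60.135616 − (+1.782e-02/-3.645e+00) = 60.140504
iter 4: u=1.619092  f(a)=+2.526e-06  f'(a)=-3.644e+00  a ← 60.140504 − (+2.526e-06/-3.644e+00) = 60.140504
iter 5: u=1.619092  f(a)=+0.000e+00  f'(a)=-3.644e+00  a ← 60.140504 − (+0.000e+00/-3.644e+00) = 60.140504
converged: |Δa| < 1e-12 after 5 iterations
sag = a·(cosh(S/(2a)) − 1) = 60.140504·(cosh(1.619092) − 1) = 97.625537
T_max/T_min = cosh(S/(2a)) = 2.623291

a=60.141 sag=97.626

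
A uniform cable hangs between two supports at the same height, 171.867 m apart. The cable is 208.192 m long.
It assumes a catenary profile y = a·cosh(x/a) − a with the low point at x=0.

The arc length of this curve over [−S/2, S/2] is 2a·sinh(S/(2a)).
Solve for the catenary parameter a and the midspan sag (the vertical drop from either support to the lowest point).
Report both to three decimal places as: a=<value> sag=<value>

a=78.620 sag=51.830

seed: a₀ = √(S³/(24(L−S))) = √(171.867³/(24·36.325)) = 76.309799
iter 1: u=1.126114  f(a)=+2.374e+00  f'(a)=-1.078e+00  a ← 76.309799 − (+2.374e+00/-1.078e+00) = 78.511295
iter 2: u=1.094537  f(a)=+1.066e-01  f'(a)=-9.835e-01  a ← 78.511295 − (+1.066e-01/-9.835e-01) = 78.619696
iter 3: u=1.093028  f(a)=+2.374e-04  f'(a)=-9.791e-01  a ← 78.619696 − (+2.374e-04/-9.791e-01) = 78.619938
iter 4: u=1.093024  f(a)=+1.183e-09  f'(a)=-9.791e-01  a ← 78.619938 − (+1.183e-09/-9.791e-01) = 78.619938
iter 5: u=1.093024  f(a)=-2.842e-14  f'(a)=-9.791e-01  a ← 78.619938 − (-2.842e-14/-9.791e-01) = 78.619938
converged: |Δa| < 1e-12 after 5 iterations
sag = a·(cosh(S/(2a)) − 1) = 78.619938·(cosh(1.093024) − 1) = 51.829561
T_max/T_min = cosh(S/(2a)) = 1.659242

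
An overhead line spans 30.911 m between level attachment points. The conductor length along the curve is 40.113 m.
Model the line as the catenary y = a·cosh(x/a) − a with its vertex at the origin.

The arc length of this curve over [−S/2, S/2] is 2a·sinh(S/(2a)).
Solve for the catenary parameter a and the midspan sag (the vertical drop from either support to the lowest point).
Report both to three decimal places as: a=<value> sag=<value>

seed: a₀ = √(S³/(24(L−S))) = √(30.911³/(24·9.202)) = 11.564393
iter 1: u=1.336473  f(a)=+8.576e-01  f'(a)=-1.894e+00  a ← 11.564393 − (+8.576e-01/-1.894e+00) = 12.017110
iter 2: u=1.286125  f(a)=+5.293e-02  f'(a)=-1.667e+00  a ← 12.017110 − (+5.293e-02/-1.667e+00) = 12.048861
iter 3: u=1.282735  f(a)=+2.310e-04  f'(a)=-1.653e+00  a ← 12.048861 − (+2.310e-04/-1.653e+00) = 12.049000
iter 4: u=1.282721  f(a)=+4.441e-09  f'(a)=-1.653e+00  a ← 12.049000 − (+4.441e-09/-1.653e+00) = 12.049000
iter 5: u=1.282721  f(a)=+7.105e-15  f'(a)=-1.653e+00  a ← 12.049000 − (+7.105e-15/-1.653e+00) = 12.049000
converged: |Δa| < 1e-12 after 5 iterations
sag = a·(cosh(S/(2a)) − 1) = 12.049000·(cosh(1.282721) − 1) = 11.348470
T_max/T_min = cosh(S/(2a)) = 1.941860

a=12.049 sag=11.348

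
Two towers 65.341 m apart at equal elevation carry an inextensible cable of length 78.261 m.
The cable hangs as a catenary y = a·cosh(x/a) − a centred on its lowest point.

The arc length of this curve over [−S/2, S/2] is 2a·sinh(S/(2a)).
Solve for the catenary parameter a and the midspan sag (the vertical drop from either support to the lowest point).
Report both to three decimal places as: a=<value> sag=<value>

a=30.846 sag=18.980

seed: a₀ = √(S³/(24(L−S))) = √(65.341³/(24·12.920)) = 29.994511
iter 1: u=1.089216  f(a)=+7.884e-01  f'(a)=-9.681e-01  a ← 29.994511 − (+7.884e-01/-9.681e-01) = 30.808888
iter 2: u=1.060425  f(a)=+3.325e-02  f'(a)=-8.880e-01  a ← 30.808888 − (+3.325e-02/-8.880e-01) = 30.846331
iter 3: u=1.059137  f(a)=+6.491e-05  f'(a)=-8.846e-01  a ← 30.846331 − (+6.491e-05/-8.846e-01) = 30.846405
iter 4: u=1.059135  f(a)=+2.484e-10  f'(a)=-8.846e-01  a ← 30.846405 − (+2.484e-10/-8.846e-01) = 30.846405
iter 5: u=1.059135  f(a)=+0.000e+00  f'(a)=-8.846e-01  a ← 30.846405 − (+0.000e+00/-8.846e-01) = 30.846405
converged: |Δa| < 1e-12 after 5 iterations
sag = a·(cosh(S/(2a)) − 1) = 30.846405·(cosh(1.059135) − 1) = 18.980262
T_max/T_min = cosh(S/(2a)) = 1.615315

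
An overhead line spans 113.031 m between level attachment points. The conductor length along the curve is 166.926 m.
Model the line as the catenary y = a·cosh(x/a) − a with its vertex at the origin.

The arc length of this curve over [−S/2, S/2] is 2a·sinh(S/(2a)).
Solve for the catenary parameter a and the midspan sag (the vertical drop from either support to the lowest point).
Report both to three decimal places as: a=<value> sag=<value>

seed: a₀ = √(S³/(24(L−S))) = √(113.031³/(24·53.895)) = 33.413079
iter 1: u=1.691419  f(a)=+8.256e+00  f'(a)=-4.248e+00  a ← 33.413079 − (+8.256e+00/-4.248e+00) = 35.356405
iter 2: u=1.598452  f(a)=+7.751e-01  f'(a)=-3.485e+00  a ← 35.356405 − (+7.751e-01/-3.485e+00) = 35.578805
iter 3: u=1.588460  f(a)=+8.394e-03  f'(a)=-3.410e+00  a ← 35.578805 − (+8.394e-03/-3.410e+00) = 35.581267
iter 4: u=1.588350  f(a)=+1.008e-06  f'(a)=-3.409e+00  a ← 35.581267 − (+1.008e-06/-3.409e+00) = 35.581267
iter 5: u=1.588350  f(a)=+0.000e+00  f'(a)=-3.409e+00  a ← 35.581267 − (+0.000e+00/-3.409e+00) = 35.581267
converged: |Δa| < 1e-12 after 5 iterations
sag = a·(cosh(S/(2a)) − 1) = 35.581267·(cosh(1.588350) − 1) = 55.149648
T_max/T_min = cosh(S/(2a)) = 2.549963

a=35.581 sag=55.150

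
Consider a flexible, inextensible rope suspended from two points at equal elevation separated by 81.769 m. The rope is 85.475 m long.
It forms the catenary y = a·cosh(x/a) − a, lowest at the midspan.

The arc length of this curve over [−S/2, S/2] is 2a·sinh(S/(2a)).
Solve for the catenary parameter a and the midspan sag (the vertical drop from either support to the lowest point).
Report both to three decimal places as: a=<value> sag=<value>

a=78.929 sag=10.828

seed: a₀ = √(S³/(24(L−S))) = √(81.769³/(24·3.706)) = 78.401560
iter 1: u=0.521476  f(a)=+5.072e-02  f'(a)=-9.713e-02  a ← 78.401560 − (+5.072e-02/-9.713e-02) = 78.923693
iter 2: u=0.518026  f(a)=+5.111e-04  f'(a)=-9.519e-02  a ← 78.923693 − (+5.111e-04/-9.519e-02) = 78.929063
iter 3: u=0.517990  f(a)=+5.308e-08  f'(a)=-9.517e-02  a ← 78.929063 − (+5.308e-08/-9.517e-02) = 78.929063
iter 4: u=0.517990  f(a)=+0.000e+00  f'(a)=-9.517e-02  a ← 78.929063 − (+0.000e+00/-9.517e-02) = 78.929063
converged: |Δa| < 1e-12 after 4 iterations
sag = a·(cosh(S/(2a)) − 1) = 78.929063·(cosh(0.517990) − 1) = 10.827780
T_max/T_min = cosh(S/(2a)) = 1.137184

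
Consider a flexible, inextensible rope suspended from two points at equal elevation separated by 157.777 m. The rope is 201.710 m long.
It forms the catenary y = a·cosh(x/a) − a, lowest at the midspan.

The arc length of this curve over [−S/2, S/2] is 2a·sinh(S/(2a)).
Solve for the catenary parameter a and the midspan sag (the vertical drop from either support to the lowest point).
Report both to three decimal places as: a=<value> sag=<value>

a=63.434 sag=55.711

seed: a₀ = √(S³/(24(L−S))) = √(157.777³/(24·43.933)) = 61.032968
iter 1: u=1.292556  f(a)=+3.819e+00  f'(a)=-1.695e+00  a ← 61.032968 − (+3.819e+00/-1.695e+00) = 63.286316
iter 2: u=1.246533  f(a)=+2.217e-01  f'(a)=-1.503e+00  a ← 63.286316 − (+2.217e-01/-1.503e+00) = 63.433789
iter 3: u=1.243635  f(a)=+8.490e-04  f'(a)=-1.492e+00  a ← 63.433789 − (+8.490e-04/-1.492e+00) = 63.434358
iter 4: u=1.243624  f(a)=+1.255e-08  f'(a)=-1.492e+00  a ← 63.434358 − (+1.255e-08/-1.492e+00) = 63.434358
iter 5: u=1.243624  f(a)=-2.842e-14  f'(a)=-1.492e+00  a ← 63.434358 − (-2.842e-14/-1.492e+00) = 63.434358
converged: |Δa| < 1e-12 after 5 iterations
sag = a·(cosh(S/(2a)) − 1) = 63.434358·(cosh(1.243624) − 1) = 55.711136
T_max/T_min = cosh(S/(2a)) = 1.878249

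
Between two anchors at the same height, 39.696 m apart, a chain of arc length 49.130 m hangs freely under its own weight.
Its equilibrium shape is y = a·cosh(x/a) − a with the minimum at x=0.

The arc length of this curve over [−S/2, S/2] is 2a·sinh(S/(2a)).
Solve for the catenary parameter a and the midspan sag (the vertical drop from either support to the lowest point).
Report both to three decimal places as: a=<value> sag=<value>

a=17.184 sag=12.795

seed: a₀ = √(S³/(24(L−S))) = √(39.696³/(24·9.434)) = 16.621360
iter 1: u=1.194126  f(a)=+6.959e-01  f'(a)=-1.305e+00  a ← 16.621360 − (+6.959e-01/-1.305e+00) = 17.154420
iter 2: u=1.157020  f(a)=+3.488e-02  f'(a)=-1.178e+00  a ← 17.154420 − (+3.488e-02/-1.178e+00) = 17.184040
iter 3: u=1.155025  f(a)=+9.786e-05  f'(a)=-1.171e+00  a ← 17.184040 − (+9.786e-05/-1.171e+00) = 17.184123
iter 4: u=1.155020  f(a)=+7.751e-10  f'(a)=-1.171e+00  a ← 17.184123 − (+7.751e-10/-1.171e+00) = 17.184123
iter 5: u=1.155020  f(a)=+1.421e-14  f'(a)=-1.171e+00  a ← 17.184123 − (+1.421e-14/-1.171e+00) = 17.184123
converged: |Δa| < 1e-12 after 5 iterations
sag = a·(cosh(S/(2a)) − 1) = 17.184123·(cosh(1.155020) − 1) = 12.794758
T_max/T_min = cosh(S/(2a)) = 1.744569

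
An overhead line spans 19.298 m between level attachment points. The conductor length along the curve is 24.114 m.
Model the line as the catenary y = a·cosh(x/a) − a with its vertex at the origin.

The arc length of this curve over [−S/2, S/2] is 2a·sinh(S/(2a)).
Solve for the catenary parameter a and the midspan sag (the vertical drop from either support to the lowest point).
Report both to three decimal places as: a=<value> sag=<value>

seed: a₀ = √(S³/(24(L−S))) = √(19.298³/(24·4.816)) = 7.885325
iter 1: u=1.223665  f(a)=+3.737e-01  f'(a)=-1.414e+00  a ← 7.885325 − (+3.737e-01/-1.414e+00) = 8.149515
iter 2: u=1.183997  f(a)=+1.960e-02  f'(a)=-1.270e+00  a ← 8.149515 − (+1.960e-02/-1.270e+00) = 8.164954
iter 3: u=1.181758  f(a)=+6.054e-05  f'(a)=-1.262e+00  a ← 8.164954 − (+6.054e-05/-1.262e+00) = 8.165002
iter 4: u=1.181751  f(a)=+5.815e-10  f'(a)=-1.262e+00  a ← 8.165002 − (+5.815e-10/-1.262e+00) = 8.165002
iter 5: u=1.181751  f(a)=-3.553e-15  f'(a)=-1.262e+00  a ← 8.165002 − (-3.553e-15/-1.262e+00) = 8.165002
converged: |Δa| < 1e-12 after 5 iterations
sag = a·(cosh(S/(2a)) − 1) = 8.165002·(cosh(1.181751) − 1) = 6.396540
T_max/T_min = cosh(S/(2a)) = 1.783409

a=8.165 sag=6.397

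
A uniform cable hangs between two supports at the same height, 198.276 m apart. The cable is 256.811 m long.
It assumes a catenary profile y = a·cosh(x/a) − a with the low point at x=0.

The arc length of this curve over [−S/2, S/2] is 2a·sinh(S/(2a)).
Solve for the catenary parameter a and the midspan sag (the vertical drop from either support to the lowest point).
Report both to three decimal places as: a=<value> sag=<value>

a=77.586 sag=72.439

seed: a₀ = √(S³/(24(L−S))) = √(198.276³/(24·58.535)) = 74.488939
iter 1: u=1.330909  f(a)=+5.408e+00  f'(a)=-1.868e+00  a ← 74.488939 − (+5.408e+00/-1.868e+00) = 77.383824
iter 2: u=1.281120  f(a)=+3.313e-01  f'(a)=-1.646e+00  a ← 77.383824 − (+3.313e-01/-1.646e+00) = 77.585108
iter 3: u=1.277797  f(a)=+1.422e-03  f'(a)=-1.632e+00  a ← 77.585108 − (+1.422e-03/-1.632e+00) = 77.585979
iter 4: u=1.277782  f(a)=+2.646e-08  f'(a)=-1.632e+00  a ← 77.585979 − (+2.646e-08/-1.632e+00) = 77.585979
iter 5: u=1.277782  f(a)=+0.000e+00  f'(a)=-1.632e+00  a ← 77.585979 − (+0.000e+00/-1.632e+00) = 77.585979
converged: |Δa| < 1e-12 after 5 iterations
sag = a·(cosh(S/(2a)) − 1) = 77.585979·(cosh(1.277782) − 1) = 72.439207
T_max/T_min = cosh(S/(2a)) = 1.933664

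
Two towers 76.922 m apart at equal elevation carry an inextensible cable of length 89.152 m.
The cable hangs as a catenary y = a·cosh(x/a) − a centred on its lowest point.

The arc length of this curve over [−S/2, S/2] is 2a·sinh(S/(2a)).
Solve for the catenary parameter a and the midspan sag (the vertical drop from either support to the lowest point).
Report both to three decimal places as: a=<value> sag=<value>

a=40.285 sag=19.797

seed: a₀ = √(S³/(24(L−S))) = √(76.922³/(24·12.230)) = 39.378304
iter 1: u=0.976705  f(a)=+5.968e-01  f'(a)=-6.825e-01  a ← 39.378304 − (+5.968e-01/-6.825e-01) = 40.252736
iter 2: u=0.955488  f(a)=+2.046e-02  f'(a)=-6.364e-01  a ← 40.252736 − (+2.046e-02/-6.364e-01) = 40.284881
iter 3: u=0.954725  f(a)=+2.593e-05  f'(a)=-6.348e-01  a ← 40.284881 − (+2.593e-05/-6.348e-01) = 40.284922
iter 4: u=0.954724  f(a)=+4.178e-11  f'(a)=-6.348e-01  a ← 40.284922 − (+4.178e-11/-6.348e-01) = 40.284922
iter 5: u=0.954724  f(a)=+0.000e+00  f'(a)=-6.348e-01  a ← 40.284922 − (+0.000e+00/-6.348e-01) = 40.284922
converged: |Δa| < 1e-12 after 5 iterations
sag = a·(cosh(S/(2a)) − 1) = 40.284922·(cosh(0.954724) − 1) = 19.797478
T_max/T_min = cosh(S/(2a)) = 1.491436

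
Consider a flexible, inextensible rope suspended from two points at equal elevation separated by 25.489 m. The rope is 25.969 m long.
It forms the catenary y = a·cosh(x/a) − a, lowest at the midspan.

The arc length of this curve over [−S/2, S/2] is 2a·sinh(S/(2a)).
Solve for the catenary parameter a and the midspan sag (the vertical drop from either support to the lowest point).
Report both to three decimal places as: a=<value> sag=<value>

a=38.021 sag=2.156

seed: a₀ = √(S³/(24(L−S))) = √(25.489³/(24·0.480)) = 37.914293
iter 1: u=0.336140  f(a)=+2.719e-03  f'(a)=-2.561e-02  a ← 37.914293 − (+2.719e-03/-2.561e-02) = 38.020475
iter 2: u=0.335201  f(a)=+1.147e-05  f'(a)=-2.539e-02  a ← 38.020475 − (+1.147e-05/-2.539e-02) = 38.020926
iter 3: u=0.335197  f(a)=+2.058e-10  f'(a)=-2.539e-02  a ← 38.020926 − (+2.058e-10/-2.539e-02) = 38.020926
iter 4: u=0.335197  f(a)=+0.000e+00  f'(a)=-2.539e-02  a ← 38.020926 − (+0.000e+00/-2.539e-02) = 38.020926
converged: |Δa| < 1e-12 after 4 iterations
sag = a·(cosh(S/(2a)) − 1) = 38.020926·(cosh(0.335197) − 1) = 2.156033
T_max/T_min = cosh(S/(2a)) = 1.056706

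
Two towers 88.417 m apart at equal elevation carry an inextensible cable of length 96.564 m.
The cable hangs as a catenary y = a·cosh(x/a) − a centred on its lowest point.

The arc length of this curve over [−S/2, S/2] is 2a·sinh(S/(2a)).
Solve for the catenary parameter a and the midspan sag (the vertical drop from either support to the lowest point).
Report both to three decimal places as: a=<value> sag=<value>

seed: a₀ = √(S³/(24(L−S))) = √(88.417³/(24·8.147)) = 59.456479
iter 1: u=0.743544  f(a)=+2.282e-01  f'(a)=-2.895e-01  a ← 59.456479 − (+2.282e-01/-2.895e-01) = 60.244706
iter 2: u=0.733816  f(a)=+4.617e-03  f'(a)=-2.779e-01  a ← 60.244706 − (+4.617e-03/-2.779e-01) = 60.261321
iter 3: u=0.733613  f(a)=+1.977e-06  f'(a)=-2.777e-01  a ← 60.261321 − (+1.977e-06/-2.777e-01) = 60.261328
iter 4: u=0.733613  f(a)=+3.553e-13  f'(a)=-2.777e-01  a ← 60.261328 − (+3.553e-13/-2.777e-01) = 60.261328
converged: |Δa| < 1e-12 after 4 iterations
sag = a·(cosh(S/(2a)) − 1) = 60.261328·(cosh(0.733613) − 1) = 16.956411
T_max/T_min = cosh(S/(2a)) = 1.281381

a=60.261 sag=16.956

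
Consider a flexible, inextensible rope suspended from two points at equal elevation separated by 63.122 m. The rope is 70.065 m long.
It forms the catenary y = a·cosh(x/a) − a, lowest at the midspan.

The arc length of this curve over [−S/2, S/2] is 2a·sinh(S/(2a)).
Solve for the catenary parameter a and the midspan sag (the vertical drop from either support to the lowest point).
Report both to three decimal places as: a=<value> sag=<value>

a=39.475 sag=13.303

seed: a₀ = √(S³/(24(L−S))) = √(63.122³/(24·6.943)) = 38.850080
iter 1: u=0.812379  f(a)=+2.327e-01  f'(a)=-3.816e-01  a ← 38.850080 − (+2.327e-01/-3.816e-01) = 39.460019
iter 2: u=0.799822  f(a)=+5.594e-03  f'(a)=-3.634e-01  a ← 39.460019 − (+5.594e-03/-3.634e-01) = 39.475412
iter 3: u=0.799510  f(a)=+3.409e-06  f'(a)=-3.630e-01  a ← 39.475412 − (+3.409e-06/-3.630e-01) = 39.475421
iter 4: u=0.799510  f(a)=+1.265e-12  f'(a)=-3.630e-01  a ← 39.475421 − (+1.265e-12/-3.630e-01) = 39.475421
converged: |Δa| < 1e-12 after 4 iterations
sag = a·(cosh(S/(2a)) − 1) = 39.475421·(cosh(0.799510) − 1) = 13.303220
T_max/T_min = cosh(S/(2a)) = 1.337000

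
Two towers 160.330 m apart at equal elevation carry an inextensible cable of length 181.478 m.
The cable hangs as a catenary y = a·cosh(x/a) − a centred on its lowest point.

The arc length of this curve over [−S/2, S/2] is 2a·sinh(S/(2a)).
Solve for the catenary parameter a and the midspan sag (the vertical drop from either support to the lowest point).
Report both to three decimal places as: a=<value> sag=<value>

seed: a₀ = √(S³/(24(L−S))) = √(160.330³/(24·21.148)) = 90.111852
iter 1: u=0.889617  f(a)=+8.528e-01  f'(a)=-5.076e-01  a ← 90.111852 − (+8.528e-01/-5.076e-01) = 91.791944
iter 2: u=0.873334  f(a)=+2.443e-02  f'(a)=-4.789e-01  a ← 91.791944 − (+2.443e-02/-4.789e-01) = 91.842968
iter 3: u=0.872849  f(a)=+2.137e-05  f'(a)=-4.780e-01  a ← 91.842968 − (+2.137e-05/-4.780e-01) = 91.843013
iter 4: u=0.872848  f(a)=+1.637e-11  f'(a)=-4.780e-01  a ← 91.843013 − (+1.637e-11/-4.780e-01) = 91.843013
converged: |Δa| < 1e-12 after 4 iterations
sag = a·(cosh(S/(2a)) − 1) = 91.843013·(cosh(0.872848) − 1) = 37.264327
T_max/T_min = cosh(S/(2a)) = 1.405739

a=91.843 sag=37.264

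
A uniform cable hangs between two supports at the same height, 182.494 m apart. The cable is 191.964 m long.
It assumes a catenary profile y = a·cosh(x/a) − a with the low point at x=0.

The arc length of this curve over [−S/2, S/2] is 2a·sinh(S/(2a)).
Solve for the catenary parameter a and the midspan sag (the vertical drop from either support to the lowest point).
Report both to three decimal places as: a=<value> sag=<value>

seed: a₀ = √(S³/(24(L−S))) = √(182.494³/(24·9.470)) = 163.528056
iter 1: u=0.557990  f(a)=+1.485e-01  f'(a)=-1.195e-01  a ← 163.528056 − (+1.485e-01/-1.195e-01) = 164.771265
iter 2: u=0.553780  f(a)=+1.711e-03  f'(a)=-1.167e-01  a ← 164.771265 − (+1.711e-03/-1.167e-01) = 164.785921
iter 3: u=0.553731  f(a)=+2.328e-07  f'(a)=-1.167e-01  a ← 164.785921 − (+2.328e-07/-1.167e-01) = 164.785923
iter 4: u=0.553731  f(a)=+0.000e+00  f'(a)=-1.167e-01  a ← 164.785923 − (+0.000e+00/-1.167e-01) = 164.785923
converged: |Δa| < 1e-12 after 4 iterations
sag = a·(cosh(S/(2a)) − 1) = 164.785923·(cosh(0.553731) − 1) = 25.915269
T_max/T_min = cosh(S/(2a)) = 1.157266

a=164.786 sag=25.915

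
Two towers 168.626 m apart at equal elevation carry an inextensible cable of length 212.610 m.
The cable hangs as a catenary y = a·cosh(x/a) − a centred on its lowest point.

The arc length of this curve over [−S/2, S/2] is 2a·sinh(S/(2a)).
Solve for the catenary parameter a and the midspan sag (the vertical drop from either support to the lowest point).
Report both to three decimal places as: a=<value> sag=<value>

a=69.889 sag=57.332

seed: a₀ = √(S³/(24(L−S))) = √(168.626³/(24·43.984)) = 67.395954
iter 1: u=1.251010  f(a)=+3.573e+00  f'(a)=-1.521e+00  a ← 67.395954 − (+3.573e+00/-1.521e+00) = 69.744573
iter 2: u=1.208883  f(a)=+1.953e-01  f'(a)=-1.359e+00  a ← 69.744573 − (+1.953e-01/-1.359e+00) = 69.888238
iter 3: u=1.206398  f(a)=+6.578e-04  f'(a)=-1.350e+00  a ← 69.888238 − (+6.578e-04/-1.350e+00) = 69.888725
iter 4: u=1.206389  f(a)=+7.520e-09  f'(a)=-1.350e+00  a ← 69.888725 − (+7.520e-09/-1.350e+00) = 69.888725
iter 5: u=1.206389  f(a)=+5.684e-14  f'(a)=-1.350e+00  a ← 69.888725 − (+5.684e-14/-1.350e+00) = 69.888725
converged: |Δa| < 1e-12 after 5 iterations
sag = a·(cosh(S/(2a)) − 1) = 69.888725·(cosh(1.206389) − 1) = 57.332291
T_max/T_min = cosh(S/(2a)) = 1.820337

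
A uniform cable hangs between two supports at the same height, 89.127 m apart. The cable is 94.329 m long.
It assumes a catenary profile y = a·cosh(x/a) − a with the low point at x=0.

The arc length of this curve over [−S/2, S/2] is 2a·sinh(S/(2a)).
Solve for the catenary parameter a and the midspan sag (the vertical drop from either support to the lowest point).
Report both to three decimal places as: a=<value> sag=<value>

a=75.955 sag=13.452

seed: a₀ = √(S³/(24(L−S))) = √(89.127³/(24·5.202)) = 75.304883
iter 1: u=0.591774  f(a)=+9.185e-02  f'(a)=-1.431e-01  a ← 75.304883 − (+9.185e-02/-1.431e-01) = 75.946928
iter 2: u=0.586772  f(a)=+1.188e-03  f'(a)=-1.394e-01  a ← 75.946928 − (+1.188e-03/-1.394e-01) = 75.955451
iter 3: u=0.586706  f(a)=+2.045e-07  f'(a)=-1.393e-01  a ← 75.955451 − (+2.045e-07/-1.393e-01) = 75.955452
iter 4: u=0.586706  f(a)=+0.000e+00  f'(a)=-1.393e-01  a ← 75.955452 − (+0.000e+00/-1.393e-01) = 75.955452
converged: |Δa| < 1e-12 after 4 iterations
sag = a·(cosh(S/(2a)) − 1) = 75.955452·(cosh(0.586706) − 1) = 13.452158
T_max/T_min = cosh(S/(2a)) = 1.177106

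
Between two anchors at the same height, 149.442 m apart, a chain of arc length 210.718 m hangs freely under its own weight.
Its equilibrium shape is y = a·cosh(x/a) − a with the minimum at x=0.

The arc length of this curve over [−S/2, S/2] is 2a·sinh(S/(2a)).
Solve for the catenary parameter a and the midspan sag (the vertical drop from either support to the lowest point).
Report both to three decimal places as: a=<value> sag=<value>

a=50.330 sag=66.433

seed: a₀ = √(S³/(24(L−S))) = √(149.442³/(24·61.276)) = 47.638511
iter 1: u=1.568500  f(a)=+7.994e+00  f'(a)=-3.264e+00  a ← 47.638511 − (+7.994e+00/-3.264e+00) = 50.088065
iter 2: u=1.491793  f(a)=+6.580e-01  f'(a)=-2.747e+00  a ← 50.088065 − (+6.580e-01/-2.747e+00) = 50.327632
iter 3: u=1.484691  f(a)=+5.341e-03  f'(a)=-2.702e+00  a ← 50.327632 − (+5.341e-03/-2.702e+00) = 50.329608
iter 4: u=1.484633  f(a)=+3.582e-07  f'(a)=-2.702e+00  a ← 50.329608 − (+3.582e-07/-2.702e+00) = 50.329608
iter 5: u=1.484633  f(a)=-2.842e-14  f'(a)=-2.702e+00  a ← 50.329608 − (-2.842e-14/-2.702e+00) = 50.329608
converged: |Δa| < 1e-12 after 5 iterations
sag = a·(cosh(S/(2a)) − 1) = 50.329608·(cosh(1.484633) − 1) = 66.433350
T_max/T_min = cosh(S/(2a)) = 2.319966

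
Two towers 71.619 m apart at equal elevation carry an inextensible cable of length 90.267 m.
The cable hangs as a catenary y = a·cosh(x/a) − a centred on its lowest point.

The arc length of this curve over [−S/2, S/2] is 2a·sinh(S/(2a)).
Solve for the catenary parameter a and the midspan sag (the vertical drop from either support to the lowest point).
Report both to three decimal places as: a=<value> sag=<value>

seed: a₀ = √(S³/(24(L−S))) = √(71.619³/(24·18.648)) = 28.649736
iter 1: u=1.249907  f(a)=+1.512e+00  f'(a)=-1.517e+00  a ← 28.649736 − (+1.512e+00/-1.517e+00) = 29.646562
iter 2: u=1.207880  f(a)=+8.250e-02  f'(a)=-1.355e+00  a ← 29.646562 − (+8.250e-02/-1.355e+00) = 29.707427
iter 3: u=1.205406  f(a)=+2.770e-04  f'(a)=-1.346e+00  a ← 29.707427 − (+2.770e-04/-1.346e+00) = 29.707633
iter 4: u=1.205397  f(a)=+3.144e-09  f'(a)=-1.346e+00  a ← 29.707633 − (+3.144e-09/-1.346e+00) = 29.707633
iter 5: u=1.205397  f(a)=+0.000e+00  f'(a)=-1.346e+00  a ← 29.707633 − (+0.000e+00/-1.346e+00) = 29.707633
converged: |Δa| < 1e-12 after 5 iterations
sag = a·(cosh(S/(2a)) − 1) = 29.707633·(cosh(1.205397) − 1) = 24.325471
T_max/T_min = cosh(S/(2a)) = 1.818829

a=29.708 sag=24.325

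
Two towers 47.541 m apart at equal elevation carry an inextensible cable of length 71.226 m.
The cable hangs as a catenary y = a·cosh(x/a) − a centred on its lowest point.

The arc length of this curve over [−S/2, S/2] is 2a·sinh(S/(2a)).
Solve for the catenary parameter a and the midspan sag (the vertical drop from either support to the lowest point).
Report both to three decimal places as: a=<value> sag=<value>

a=14.677 sag=23.842

seed: a₀ = √(S³/(24(L−S))) = √(47.541³/(24·23.685)) = 13.748653
iter 1: u=1.728933  f(a)=+3.803e+00  f'(a)=-4.592e+00  a ← 13.748653 − (+3.803e+00/-4.592e+00) = 14.576834
iter 2: u=1.630704  f(a)=+3.707e-01  f'(a)=-3.736e+00  a ← 14.576834 − (+3.707e-01/-3.736e+00) = 14.676048
iter 3: u=1.619680  f(a)=+4.363e-03  f'(a)=-3.649e+00  a ← 14.676048 − (+4.363e-03/-3.649e+00) = 14.677243
iter 4: u=1.619548  f(a)=+6.200e-07  f'(a)=-3.648e+00  a ← 14.677243 − (+6.200e-07/-3.648e+00) = 14.677243
iter 5: u=1.619548  f(a)=+0.000e+00  f'(a)=-3.648e+00  a ← 14.677243 − (+0.000e+00/-3.648e+00) = 14.677243
converged: |Δa| < 1e-12 after 5 iterations
sag = a·(cosh(S/(2a)) − 1) = 14.677243·(cosh(1.619548) − 1) = 23.841677
T_max/T_min = cosh(S/(2a)) = 2.624397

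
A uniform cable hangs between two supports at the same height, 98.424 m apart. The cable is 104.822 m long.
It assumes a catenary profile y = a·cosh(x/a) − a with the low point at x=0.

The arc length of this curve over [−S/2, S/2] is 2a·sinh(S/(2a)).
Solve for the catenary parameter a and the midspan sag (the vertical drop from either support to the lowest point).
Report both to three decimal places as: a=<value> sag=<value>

seed: a₀ = √(S³/(24(L−S))) = √(98.424³/(24·6.398)) = 78.799557
iter 1: u=0.624521  f(a)=+1.259e-01  f'(a)=-1.688e-01  a ← 78.799557 − (+1.259e-01/-1.688e-01) = 79.545575
iter 2: u=0.618664  f(a)=+1.811e-03  f'(a)=-1.640e-01  a ← 79.545575 − (+1.811e-03/-1.640e-01) = 79.556617
iter 3: u=0.618578  f(a)=+3.865e-07  f'(a)=-1.639e-01  a ← 79.556617 − (+3.865e-07/-1.639e-01) = 79.556620
iter 4: u=0.618578  f(a)=+2.842e-14  f'(a)=-1.639e-01  a ← 79.556620 − (+2.842e-14/-1.639e-01) = 79.556620
converged: |Δa| < 1e-12 after 4 iterations
sag = a·(cosh(S/(2a)) − 1) = 79.556620·(cosh(0.618578) − 1) = 15.712308
T_max/T_min = cosh(S/(2a)) = 1.197498

a=79.557 sag=15.712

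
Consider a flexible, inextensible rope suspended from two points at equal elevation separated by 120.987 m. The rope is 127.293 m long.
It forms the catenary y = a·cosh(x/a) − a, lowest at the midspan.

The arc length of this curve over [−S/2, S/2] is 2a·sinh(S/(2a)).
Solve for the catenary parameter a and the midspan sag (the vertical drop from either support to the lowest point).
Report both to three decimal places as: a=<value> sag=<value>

a=109.010 sag=17.220

seed: a₀ = √(S³/(24(L−S))) = √(120.987³/(24·6.306)) = 108.174640
iter 1: u=0.559221  f(a)=+9.934e-02  f'(a)=-1.203e-01  a ← 108.174640 − (+9.934e-02/-1.203e-01) = 109.000576
iter 2: u=0.554983  f(a)=+1.149e-03  f'(a)=-1.175e-01  a ← 109.000576 − (+1.149e-03/-1.175e-01) = 109.010356
iter 3: u=0.554934  f(a)=+1.578e-07  f'(a)=-1.175e-01  a ← 109.010356 − (+1.578e-07/-1.175e-01) = 109.010357
iter 4: u=0.554934  f(a)=-1.421e-14  f'(a)=-1.175e-01  a ← 109.010357 − (-1.421e-14/-1.175e-01) = 109.010357
converged: |Δa| < 1e-12 after 4 iterations
sag = a·(cosh(S/(2a)) − 1) = 109.010357·(cosh(0.554934) − 1) = 17.220126
T_max/T_min = cosh(S/(2a)) = 1.157968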